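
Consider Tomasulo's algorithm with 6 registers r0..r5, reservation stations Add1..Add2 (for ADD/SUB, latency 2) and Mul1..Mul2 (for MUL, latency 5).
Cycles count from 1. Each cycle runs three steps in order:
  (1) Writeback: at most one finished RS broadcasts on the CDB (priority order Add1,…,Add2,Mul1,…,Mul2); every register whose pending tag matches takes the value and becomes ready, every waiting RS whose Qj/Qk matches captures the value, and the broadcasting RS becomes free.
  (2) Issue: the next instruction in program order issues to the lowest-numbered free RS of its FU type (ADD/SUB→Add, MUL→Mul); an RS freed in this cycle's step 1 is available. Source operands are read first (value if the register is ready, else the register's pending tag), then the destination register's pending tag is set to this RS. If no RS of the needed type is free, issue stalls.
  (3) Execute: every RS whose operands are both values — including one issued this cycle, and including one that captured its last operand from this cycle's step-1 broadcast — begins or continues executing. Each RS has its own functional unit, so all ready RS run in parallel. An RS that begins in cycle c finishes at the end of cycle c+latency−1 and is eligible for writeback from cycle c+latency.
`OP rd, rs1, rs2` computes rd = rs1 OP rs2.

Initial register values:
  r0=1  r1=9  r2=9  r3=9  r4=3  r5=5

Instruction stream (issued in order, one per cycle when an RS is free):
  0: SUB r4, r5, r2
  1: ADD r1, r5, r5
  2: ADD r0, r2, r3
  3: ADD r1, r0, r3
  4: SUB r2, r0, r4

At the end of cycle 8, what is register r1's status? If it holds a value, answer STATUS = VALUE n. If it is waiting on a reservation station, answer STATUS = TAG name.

STATUS = VALUE 27

  c1: issue SUB r4<-Add1  regs: r0:1,r1:9,r2:9,r3:9,r4:Add1,r5:5
  c2: issue ADD r1<-Add2  regs: r0:1,r1:Add2,r2:9,r3:9,r4:Add1,r5:5
  c3: CDB Add1=-4; issue ADD r0<-Add1  regs: r0:Add1,r1:Add2,r2:9,r3:9,r4:-4,r5:5
  c4: CDB Add2=10; issue ADD r1<-Add2  regs: r0:Add1,r1:Add2,r2:9,r3:9,r4:-4,r5:5
  c5: CDB Add1=18; issue SUB r2<-Add1  regs: r0:18,r1:Add2,r2:Add1,r3:9,r4:-4,r5:5
  c6: -  regs: r0:18,r1:Add2,r2:Add1,r3:9,r4:-4,r5:5
  c7: CDB Add1=22  regs: r0:18,r1:Add2,r2:22,r3:9,r4:-4,r5:5
  c8: CDB Add2=27  regs: r0:18,r1:27,r2:22,r3:9,r4:-4,r5:5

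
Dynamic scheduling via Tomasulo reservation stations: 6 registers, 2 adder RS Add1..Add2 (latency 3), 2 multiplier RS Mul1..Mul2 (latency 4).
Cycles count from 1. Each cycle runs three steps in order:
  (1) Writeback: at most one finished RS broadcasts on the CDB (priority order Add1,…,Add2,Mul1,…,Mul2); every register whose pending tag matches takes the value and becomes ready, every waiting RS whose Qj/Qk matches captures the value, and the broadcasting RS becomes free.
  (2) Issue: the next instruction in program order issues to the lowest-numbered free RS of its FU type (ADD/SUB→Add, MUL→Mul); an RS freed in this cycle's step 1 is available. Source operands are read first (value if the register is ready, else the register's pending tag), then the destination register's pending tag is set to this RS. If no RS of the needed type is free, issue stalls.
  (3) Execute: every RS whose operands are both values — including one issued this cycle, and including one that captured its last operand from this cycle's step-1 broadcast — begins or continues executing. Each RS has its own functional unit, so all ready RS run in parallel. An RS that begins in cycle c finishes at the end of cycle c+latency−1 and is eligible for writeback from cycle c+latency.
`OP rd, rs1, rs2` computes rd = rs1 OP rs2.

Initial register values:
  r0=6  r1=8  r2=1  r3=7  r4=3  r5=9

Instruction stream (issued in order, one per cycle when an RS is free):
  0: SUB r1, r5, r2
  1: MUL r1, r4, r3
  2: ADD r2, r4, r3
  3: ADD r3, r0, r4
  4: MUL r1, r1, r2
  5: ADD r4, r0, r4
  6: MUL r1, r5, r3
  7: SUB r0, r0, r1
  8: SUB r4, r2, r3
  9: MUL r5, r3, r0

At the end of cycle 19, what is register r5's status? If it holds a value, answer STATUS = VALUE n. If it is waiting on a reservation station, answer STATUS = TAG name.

STATUS = VALUE -675

  c1: issue SUB r1<-Add1  regs: r0:6,r1:Add1,r2:1,r3:7,r4:3,r5:9
  c2: issue MUL r1<-Mul1  regs: r0:6,r1:Mul1,r2:1,r3:7,r4:3,r5:9
  c3: issue ADD r2<-Add2  regs: r0:6,r1:Mul1,r2:Add2,r3:7,r4:3,r5:9
  c4: CDB Add1=8; issue ADD r3<-Add1  regs: r0:6,r1:Mul1,r2:Add2,r3:Add1,r4:3,r5:9
  c5: issue MUL r1<-Mul2  regs: r0:6,r1:Mul2,r2:Add2,r3:Add1,r4:3,r5:9
  c6: CDB Add2=10; issue ADD r4<-Add2  regs: r0:6,r1:Mul2,r2:10,r3:Add1,r4:Add2,r5:9
  c7: CDB Add1=9; stall  regs: r0:6,r1:Mul2,r2:10,r3:9,r4:Add2,r5:9
  c8: CDB Mul1=21; issue MUL r1<-Mul1  regs: r0:6,r1:Mul1,r2:10,r3:9,r4:Add2,r5:9
  c9: CDB Add2=9; issue SUB r0<-Add1  regs: r0:Add1,r1:Mul1,r2:10,r3:9,r4:9,r5:9
  c10: issue SUB r4<-Add2  regs: r0:Add1,r1:Mul1,r2:10,r3:9,r4:Add2,r5:9
  c11: stall  regs: r0:Add1,r1:Mul1,r2:10,r3:9,r4:Add2,r5:9
  c12: CDB Mul1=81; issue MUL r5<-Mul1  regs: r0:Add1,r1:81,r2:10,r3:9,r4:Add2,r5:Mul1
  c13: CDB Add2=1  regs: r0:Add1,r1:81,r2:10,r3:9,r4:1,r5:Mul1
  c14: CDB Mul2=210  regs: r0:Add1,r1:81,r2:10,r3:9,r4:1,r5:Mul1
  c15: CDB Add1=-75  regs: r0:-75,r1:81,r2:10,r3:9,r4:1,r5:Mul1
  c16: -  regs: r0:-75,r1:81,r2:10,r3:9,r4:1,r5:Mul1
  c17: -  regs: r0:-75,r1:81,r2:10,r3:9,r4:1,r5:Mul1
  c18: -  regs: r0:-75,r1:81,r2:10,r3:9,r4:1,r5:Mul1
  c19: CDB Mul1=-675  regs: r0:-75,r1:81,r2:10,r3:9,r4:1,r5:-675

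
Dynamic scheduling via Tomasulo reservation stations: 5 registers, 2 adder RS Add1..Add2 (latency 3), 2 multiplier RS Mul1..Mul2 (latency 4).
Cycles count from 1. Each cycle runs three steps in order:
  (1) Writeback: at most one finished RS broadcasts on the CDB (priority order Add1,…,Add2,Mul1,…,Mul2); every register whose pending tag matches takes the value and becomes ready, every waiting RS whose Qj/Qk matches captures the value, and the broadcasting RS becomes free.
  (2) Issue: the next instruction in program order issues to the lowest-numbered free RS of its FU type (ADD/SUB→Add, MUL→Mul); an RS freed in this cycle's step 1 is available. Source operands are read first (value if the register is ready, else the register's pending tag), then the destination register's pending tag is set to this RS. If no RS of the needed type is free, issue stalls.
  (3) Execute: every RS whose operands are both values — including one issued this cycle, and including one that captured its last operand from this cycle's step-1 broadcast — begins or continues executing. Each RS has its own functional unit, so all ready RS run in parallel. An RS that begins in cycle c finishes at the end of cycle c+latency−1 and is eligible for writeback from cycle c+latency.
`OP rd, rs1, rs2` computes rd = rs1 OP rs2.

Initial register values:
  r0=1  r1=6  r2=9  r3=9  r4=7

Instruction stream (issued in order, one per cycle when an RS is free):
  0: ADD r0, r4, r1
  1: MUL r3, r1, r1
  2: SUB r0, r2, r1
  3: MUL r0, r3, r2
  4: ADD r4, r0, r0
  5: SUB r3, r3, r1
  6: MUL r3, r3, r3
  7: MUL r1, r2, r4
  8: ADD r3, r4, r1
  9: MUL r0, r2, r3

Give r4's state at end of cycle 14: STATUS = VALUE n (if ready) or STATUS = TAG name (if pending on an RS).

STATUS = VALUE 648

cycle 1: issue ADD r0<-Add1 // r0:Add1,r1:6,r2:9,r3:9,r4:7
cycle 2: issue MUL r3<-Mul1 // r0:Add1,r1:6,r2:9,r3:Mul1,r4:7
cycle 3: issue SUB r0<-Add2 // r0:Add2,r1:6,r2:9,r3:Mul1,r4:7
cycle 4: CDB Add1=13; issue MUL r0<-Mul2 // r0:Mul2,r1:6,r2:9,r3:Mul1,r4:7
cycle 5: issue ADD r4<-Add1 // r0:Mul2,r1:6,r2:9,r3:Mul1,r4:Add1
cycle 6: CDB Add2=3; issue SUB r3<-Add2 // r0:Mul2,r1:6,r2:9,r3:Add2,r4:Add1
cycle 7: CDB Mul1=36; issue MUL r3<-Mul1 // r0:Mul2,r1:6,r2:9,r3:Mul1,r4:Add1
cycle 8: stall // r0:Mul2,r1:6,r2:9,r3:Mul1,r4:Add1
cycle 9: stall // r0:Mul2,r1:6,r2:9,r3:Mul1,r4:Add1
cycle 10: CDB Add2=30; stall // r0:Mul2,r1:6,r2:9,r3:Mul1,r4:Add1
cycle 11: CDB Mul2=324; issue MUL r1<-Mul2 // r0:324,r1:Mul2,r2:9,r3:Mul1,r4:Add1
cycle 12: issue ADD r3<-Add2 // r0:324,r1:Mul2,r2:9,r3:Add2,r4:Add1
cycle 13: stall // r0:324,r1:Mul2,r2:9,r3:Add2,r4:Add1
cycle 14: CDB Add1=648; stall // r0:324,r1:Mul2,r2:9,r3:Add2,r4:648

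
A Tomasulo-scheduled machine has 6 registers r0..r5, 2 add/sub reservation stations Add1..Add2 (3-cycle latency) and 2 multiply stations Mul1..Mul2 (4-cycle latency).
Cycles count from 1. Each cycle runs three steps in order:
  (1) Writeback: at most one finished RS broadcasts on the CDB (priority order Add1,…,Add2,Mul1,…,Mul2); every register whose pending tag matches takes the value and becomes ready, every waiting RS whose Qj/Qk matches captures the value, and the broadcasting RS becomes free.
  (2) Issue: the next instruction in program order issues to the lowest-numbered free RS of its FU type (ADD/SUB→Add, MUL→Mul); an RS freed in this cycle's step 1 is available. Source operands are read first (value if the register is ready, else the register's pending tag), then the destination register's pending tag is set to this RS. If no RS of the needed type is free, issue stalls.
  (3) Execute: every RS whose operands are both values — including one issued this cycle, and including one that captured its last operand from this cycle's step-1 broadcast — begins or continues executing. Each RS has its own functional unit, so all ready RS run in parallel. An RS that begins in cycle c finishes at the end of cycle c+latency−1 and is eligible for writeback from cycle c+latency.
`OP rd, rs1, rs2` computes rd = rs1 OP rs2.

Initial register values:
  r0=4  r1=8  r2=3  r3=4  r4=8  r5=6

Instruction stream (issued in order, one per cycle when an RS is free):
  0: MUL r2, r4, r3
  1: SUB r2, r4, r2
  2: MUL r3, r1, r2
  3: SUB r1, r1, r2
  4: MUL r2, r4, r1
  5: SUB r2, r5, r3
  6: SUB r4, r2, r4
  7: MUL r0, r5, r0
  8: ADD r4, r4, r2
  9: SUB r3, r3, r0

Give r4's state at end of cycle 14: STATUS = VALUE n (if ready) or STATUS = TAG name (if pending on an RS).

c1: issue MUL r2<-Mul1 | r0:4,r1:8,r2:Mul1,r3:4,r4:8,r5:6
c2: issue SUB r2<-Add1 | r0:4,r1:8,r2:Add1,r3:4,r4:8,r5:6
c3: issue MUL r3<-Mul2 | r0:4,r1:8,r2:Add1,r3:Mul2,r4:8,r5:6
c4: issue SUB r1<-Add2 | r0:4,r1:Add2,r2:Add1,r3:Mul2,r4:8,r5:6
c5: CDB Mul1=32; issue MUL r2<-Mul1 | r0:4,r1:Add2,r2:Mul1,r3:Mul2,r4:8,r5:6
c6: stall | r0:4,r1:Add2,r2:Mul1,r3:Mul2,r4:8,r5:6
c7: stall | r0:4,r1:Add2,r2:Mul1,r3:Mul2,r4:8,r5:6
c8: CDB Add1=-24; issue SUB r2<-Add1 | r0:4,r1:Add2,r2:Add1,r3:Mul2,r4:8,r5:6
c9: stall | r0:4,r1:Add2,r2:Add1,r3:Mul2,r4:8,r5:6
c10: stall | r0:4,r1:Add2,r2:Add1,r3:Mul2,r4:8,r5:6
c11: CDB Add2=32; issue SUB r4<-Add2 | r0:4,r1:32,r2:Add1,r3:Mul2,r4:Add2,r5:6
c12: CDB Mul2=-192; issue MUL r0<-Mul2 | r0:Mul2,r1:32,r2:Add1,r3:-192,r4:Add2,r5:6
c13: stall | r0:Mul2,r1:32,r2:Add1,r3:-192,r4:Add2,r5:6
c14: stall | r0:Mul2,r1:32,r2:Add1,r3:-192,r4:Add2,r5:6

STATUS = TAG Add2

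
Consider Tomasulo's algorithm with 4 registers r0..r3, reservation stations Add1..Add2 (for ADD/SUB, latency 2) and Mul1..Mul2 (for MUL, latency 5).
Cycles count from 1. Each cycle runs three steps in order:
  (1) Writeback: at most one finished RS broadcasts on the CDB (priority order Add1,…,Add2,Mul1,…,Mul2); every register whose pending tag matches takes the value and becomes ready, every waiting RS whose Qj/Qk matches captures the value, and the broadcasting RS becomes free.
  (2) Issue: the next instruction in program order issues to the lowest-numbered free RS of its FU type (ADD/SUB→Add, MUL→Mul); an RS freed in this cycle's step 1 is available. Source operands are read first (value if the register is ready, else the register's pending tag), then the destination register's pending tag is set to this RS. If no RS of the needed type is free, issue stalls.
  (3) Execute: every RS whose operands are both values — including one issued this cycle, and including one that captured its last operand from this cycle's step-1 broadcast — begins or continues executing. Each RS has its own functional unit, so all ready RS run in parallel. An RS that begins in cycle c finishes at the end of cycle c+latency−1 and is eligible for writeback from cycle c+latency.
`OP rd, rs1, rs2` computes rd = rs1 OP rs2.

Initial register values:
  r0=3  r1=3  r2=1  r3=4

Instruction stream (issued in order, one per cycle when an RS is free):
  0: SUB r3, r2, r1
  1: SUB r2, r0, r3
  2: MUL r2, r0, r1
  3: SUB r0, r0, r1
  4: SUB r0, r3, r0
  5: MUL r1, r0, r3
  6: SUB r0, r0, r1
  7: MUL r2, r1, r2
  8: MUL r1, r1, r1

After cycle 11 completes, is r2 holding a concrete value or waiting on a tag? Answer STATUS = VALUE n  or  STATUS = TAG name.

STATUS = TAG Mul1

cycle 1: issue SUB r3<-Add1 // r0:3,r1:3,r2:1,r3:Add1
cycle 2: issue SUB r2<-Add2 // r0:3,r1:3,r2:Add2,r3:Add1
cycle 3: CDB Add1=-2; issue MUL r2<-Mul1 // r0:3,r1:3,r2:Mul1,r3:-2
cycle 4: issue SUB r0<-Add1 // r0:Add1,r1:3,r2:Mul1,r3:-2
cycle 5: CDB Add2=5; issue SUB r0<-Add2 // r0:Add2,r1:3,r2:Mul1,r3:-2
cycle 6: CDB Add1=0; issue MUL r1<-Mul2 // r0:Add2,r1:Mul2,r2:Mul1,r3:-2
cycle 7: issue SUB r0<-Add1 // r0:Add1,r1:Mul2,r2:Mul1,r3:-2
cycle 8: CDB Add2=-2; stall // r0:Add1,r1:Mul2,r2:Mul1,r3:-2
cycle 9: CDB Mul1=9; issue MUL r2<-Mul1 // r0:Add1,r1:Mul2,r2:Mul1,r3:-2
cycle 10: stall // r0:Add1,r1:Mul2,r2:Mul1,r3:-2
cycle 11: stall // r0:Add1,r1:Mul2,r2:Mul1,r3:-2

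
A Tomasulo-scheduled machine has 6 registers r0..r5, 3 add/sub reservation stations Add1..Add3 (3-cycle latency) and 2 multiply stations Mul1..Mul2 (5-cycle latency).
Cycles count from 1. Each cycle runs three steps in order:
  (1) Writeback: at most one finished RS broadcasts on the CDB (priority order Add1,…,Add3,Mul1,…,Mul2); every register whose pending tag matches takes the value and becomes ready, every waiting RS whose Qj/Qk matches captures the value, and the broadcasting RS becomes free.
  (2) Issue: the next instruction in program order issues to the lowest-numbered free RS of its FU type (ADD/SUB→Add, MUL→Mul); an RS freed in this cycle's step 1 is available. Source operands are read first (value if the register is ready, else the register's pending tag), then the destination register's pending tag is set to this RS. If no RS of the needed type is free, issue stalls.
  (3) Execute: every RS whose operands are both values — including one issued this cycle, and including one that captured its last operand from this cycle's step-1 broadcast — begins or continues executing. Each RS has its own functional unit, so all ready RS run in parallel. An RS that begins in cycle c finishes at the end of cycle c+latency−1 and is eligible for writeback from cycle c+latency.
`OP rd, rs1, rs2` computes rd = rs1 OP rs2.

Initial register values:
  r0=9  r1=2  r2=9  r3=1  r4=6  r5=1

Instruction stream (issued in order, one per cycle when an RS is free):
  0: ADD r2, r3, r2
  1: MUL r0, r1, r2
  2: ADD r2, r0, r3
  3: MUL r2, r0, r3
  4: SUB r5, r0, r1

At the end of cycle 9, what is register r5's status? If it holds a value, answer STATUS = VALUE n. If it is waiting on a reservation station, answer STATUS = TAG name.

  c1: issue ADD r2<-Add1  regs: r0:9,r1:2,r2:Add1,r3:1,r4:6,r5:1
  c2: issue MUL r0<-Mul1  regs: r0:Mul1,r1:2,r2:Add1,r3:1,r4:6,r5:1
  c3: issue ADD r2<-Add2  regs: r0:Mul1,r1:2,r2:Add2,r3:1,r4:6,r5:1
  c4: CDB Add1=10; issue MUL r2<-Mul2  regs: r0:Mul1,r1:2,r2:Mul2,r3:1,r4:6,r5:1
  c5: issue SUB r5<-Add1  regs: r0:Mul1,r1:2,r2:Mul2,r3:1,r4:6,r5:Add1
  c6: -  regs: r0:Mul1,r1:2,r2:Mul2,r3:1,r4:6,r5:Add1
  c7: -  regs: r0:Mul1,r1:2,r2:Mul2,r3:1,r4:6,r5:Add1
  c8: -  regs: r0:Mul1,r1:2,r2:Mul2,r3:1,r4:6,r5:Add1
  c9: CDB Mul1=20  regs: r0:20,r1:2,r2:Mul2,r3:1,r4:6,r5:Add1

STATUS = TAG Add1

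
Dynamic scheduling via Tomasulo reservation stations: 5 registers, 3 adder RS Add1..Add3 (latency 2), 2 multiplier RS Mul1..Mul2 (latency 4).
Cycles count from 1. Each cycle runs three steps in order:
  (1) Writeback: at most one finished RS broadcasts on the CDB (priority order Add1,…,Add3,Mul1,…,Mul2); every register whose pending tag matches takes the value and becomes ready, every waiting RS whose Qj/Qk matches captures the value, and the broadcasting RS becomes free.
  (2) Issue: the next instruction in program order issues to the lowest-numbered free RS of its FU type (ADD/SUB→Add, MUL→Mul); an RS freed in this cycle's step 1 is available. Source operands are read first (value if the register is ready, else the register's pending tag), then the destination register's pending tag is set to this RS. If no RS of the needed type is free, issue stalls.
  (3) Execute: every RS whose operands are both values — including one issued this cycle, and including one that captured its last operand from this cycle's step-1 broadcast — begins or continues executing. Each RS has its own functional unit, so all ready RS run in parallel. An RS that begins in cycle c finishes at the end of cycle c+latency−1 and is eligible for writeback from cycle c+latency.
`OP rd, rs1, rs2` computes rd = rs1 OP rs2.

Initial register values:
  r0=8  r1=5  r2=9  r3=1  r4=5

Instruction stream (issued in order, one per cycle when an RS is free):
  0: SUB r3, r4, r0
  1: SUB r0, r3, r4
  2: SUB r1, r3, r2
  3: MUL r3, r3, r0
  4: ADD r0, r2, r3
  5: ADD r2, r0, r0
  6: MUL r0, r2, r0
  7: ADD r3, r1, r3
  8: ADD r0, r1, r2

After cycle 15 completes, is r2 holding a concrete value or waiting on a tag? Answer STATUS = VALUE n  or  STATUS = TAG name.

  c1: issue SUB r3<-Add1  regs: r0:8,r1:5,r2:9,r3:Add1,r4:5
  c2: issue SUB r0<-Add2  regs: r0:Add2,r1:5,r2:9,r3:Add1,r4:5
  c3: CDB Add1=-3; issue SUB r1<-Add1  regs: r0:Add2,r1:Add1,r2:9,r3:-3,r4:5
  c4: issue MUL r3<-Mul1  regs: r0:Add2,r1:Add1,r2:9,r3:Mul1,r4:5
  c5: CDB Add1=-12; issue ADD r0<-Add1  regs: r0:Add1,r1:-12,r2:9,r3:Mul1,r4:5
  c6: CDB Add2=-8; issue ADD r2<-Add2  regs: r0:Add1,r1:-12,r2:Add2,r3:Mul1,r4:5
  c7: issue MUL r0<-Mul2  regs: r0:Mul2,r1:-12,r2:Add2,r3:Mul1,r4:5
  c8: issue ADD r3<-Add3  regs: r0:Mul2,r1:-12,r2:Add2,r3:Add3,r4:5
  c9: stall  regs: r0:Mul2,r1:-12,r2:Add2,r3:Add3,r4:5
  c10: CDB Mul1=24; stall  regs: r0:Mul2,r1:-12,r2:Add2,r3:Add3,r4:5
  c11: stall  regs: r0:Mul2,r1:-12,r2:Add2,r3:Add3,r4:5
  c12: CDB Add1=33; issue ADD r0<-Add1  regs: r0:Add1,r1:-12,r2:Add2,r3:Add3,r4:5
  c13: CDB Add3=12  regs: r0:Add1,r1:-12,r2:Add2,r3:12,r4:5
  c14: CDB Add2=66  regs: r0:Add1,r1:-12,r2:66,r3:12,r4:5
  c15: -  regs: r0:Add1,r1:-12,r2:66,r3:12,r4:5

STATUS = VALUE 66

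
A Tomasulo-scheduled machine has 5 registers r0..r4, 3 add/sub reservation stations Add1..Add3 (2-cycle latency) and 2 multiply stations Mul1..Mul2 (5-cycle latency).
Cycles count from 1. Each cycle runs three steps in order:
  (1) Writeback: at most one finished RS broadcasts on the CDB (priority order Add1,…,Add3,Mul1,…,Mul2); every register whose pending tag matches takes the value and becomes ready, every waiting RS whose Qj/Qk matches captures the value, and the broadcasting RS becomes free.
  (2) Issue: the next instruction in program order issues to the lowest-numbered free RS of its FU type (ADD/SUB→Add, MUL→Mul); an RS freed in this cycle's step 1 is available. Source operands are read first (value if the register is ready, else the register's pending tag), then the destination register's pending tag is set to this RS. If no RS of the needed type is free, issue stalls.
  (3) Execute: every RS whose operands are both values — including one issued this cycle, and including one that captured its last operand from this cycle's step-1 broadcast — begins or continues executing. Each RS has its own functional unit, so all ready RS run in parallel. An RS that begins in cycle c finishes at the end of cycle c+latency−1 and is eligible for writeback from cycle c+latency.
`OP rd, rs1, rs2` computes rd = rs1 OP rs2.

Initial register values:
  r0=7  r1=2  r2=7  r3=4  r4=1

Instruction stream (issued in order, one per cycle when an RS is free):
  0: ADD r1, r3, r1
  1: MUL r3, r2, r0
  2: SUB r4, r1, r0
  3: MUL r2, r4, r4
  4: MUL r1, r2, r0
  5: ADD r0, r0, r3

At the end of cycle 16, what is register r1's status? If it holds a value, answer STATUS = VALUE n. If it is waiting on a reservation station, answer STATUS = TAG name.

STATUS = VALUE 7

  c1: issue ADD r1<-Add1  regs: r0:7,r1:Add1,r2:7,r3:4,r4:1
  c2: issue MUL r3<-Mul1  regs: r0:7,r1:Add1,r2:7,r3:Mul1,r4:1
  c3: CDB Add1=6; issue SUB r4<-Add1  regs: r0:7,r1:6,r2:7,r3:Mul1,r4:Add1
  c4: issue MUL r2<-Mul2  regs: r0:7,r1:6,r2:Mul2,r3:Mul1,r4:Add1
  c5: CDB Add1=-1; stall  regs: r0:7,r1:6,r2:Mul2,r3:Mul1,r4:-1
  c6: stall  regs: r0:7,r1:6,r2:Mul2,r3:Mul1,r4:-1
  c7: CDB Mul1=49; issue MUL r1<-Mul1  regs: r0:7,r1:Mul1,r2:Mul2,r3:49,r4:-1
  c8: issue ADD r0<-Add1  regs: r0:Add1,r1:Mul1,r2:Mul2,r3:49,r4:-1
  c9: -  regs: r0:Add1,r1:Mul1,r2:Mul2,r3:49,r4:-1
  c10: CDB Add1=56  regs: r0:56,r1:Mul1,r2:Mul2,r3:49,r4:-1
  c11: CDB Mul2=1  regs: r0:56,r1:Mul1,r2:1,r3:49,r4:-1
  c12: -  regs: r0:56,r1:Mul1,r2:1,r3:49,r4:-1
  c13: -  regs: r0:56,r1:Mul1,r2:1,r3:49,r4:-1
  c14: -  regs: r0:56,r1:Mul1,r2:1,r3:49,r4:-1
  c15: -  regs: r0:56,r1:Mul1,r2:1,r3:49,r4:-1
  c16: CDB Mul1=7  regs: r0:56,r1:7,r2:1,r3:49,r4:-1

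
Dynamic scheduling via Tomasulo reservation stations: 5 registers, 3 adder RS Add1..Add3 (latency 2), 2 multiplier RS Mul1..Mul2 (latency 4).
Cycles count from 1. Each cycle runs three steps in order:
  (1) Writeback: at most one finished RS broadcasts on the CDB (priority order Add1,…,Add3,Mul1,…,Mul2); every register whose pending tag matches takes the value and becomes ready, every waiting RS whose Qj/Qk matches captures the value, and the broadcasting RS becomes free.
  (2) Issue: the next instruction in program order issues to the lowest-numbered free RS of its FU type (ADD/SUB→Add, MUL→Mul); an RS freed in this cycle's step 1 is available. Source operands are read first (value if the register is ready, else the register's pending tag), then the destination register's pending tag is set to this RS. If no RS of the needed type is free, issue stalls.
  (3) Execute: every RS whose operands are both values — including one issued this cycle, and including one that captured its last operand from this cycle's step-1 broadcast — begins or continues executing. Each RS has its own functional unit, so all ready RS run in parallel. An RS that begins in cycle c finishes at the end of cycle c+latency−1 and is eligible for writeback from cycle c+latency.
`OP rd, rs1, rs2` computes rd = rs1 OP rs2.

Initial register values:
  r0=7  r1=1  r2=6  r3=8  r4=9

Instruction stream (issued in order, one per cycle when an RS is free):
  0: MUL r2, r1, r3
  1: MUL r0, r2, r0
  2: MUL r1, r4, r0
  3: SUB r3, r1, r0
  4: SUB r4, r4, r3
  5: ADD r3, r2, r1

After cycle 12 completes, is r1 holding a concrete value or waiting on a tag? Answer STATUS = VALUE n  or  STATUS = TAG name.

STATUS = TAG Mul1

cycle 1: issue MUL r2<-Mul1 // r0:7,r1:1,r2:Mul1,r3:8,r4:9
cycle 2: issue MUL r0<-Mul2 // r0:Mul2,r1:1,r2:Mul1,r3:8,r4:9
cycle 3: stall // r0:Mul2,r1:1,r2:Mul1,r3:8,r4:9
cycle 4: stall // r0:Mul2,r1:1,r2:Mul1,r3:8,r4:9
cycle 5: CDB Mul1=8; issue MUL r1<-Mul1 // r0:Mul2,r1:Mul1,r2:8,r3:8,r4:9
cycle 6: issue SUB r3<-Add1 // r0:Mul2,r1:Mul1,r2:8,r3:Add1,r4:9
cycle 7: issue SUB r4<-Add2 // r0:Mul2,r1:Mul1,r2:8,r3:Add1,r4:Add2
cycle 8: issue ADD r3<-Add3 // r0:Mul2,r1:Mul1,r2:8,r3:Add3,r4:Add2
cycle 9: CDB Mul2=56 // r0:56,r1:Mul1,r2:8,r3:Add3,r4:Add2
cycle 10: - // r0:56,r1:Mul1,r2:8,r3:Add3,r4:Add2
cycle 11: - // r0:56,r1:Mul1,r2:8,r3:Add3,r4:Add2
cycle 12: - // r0:56,r1:Mul1,r2:8,r3:Add3,r4:Add2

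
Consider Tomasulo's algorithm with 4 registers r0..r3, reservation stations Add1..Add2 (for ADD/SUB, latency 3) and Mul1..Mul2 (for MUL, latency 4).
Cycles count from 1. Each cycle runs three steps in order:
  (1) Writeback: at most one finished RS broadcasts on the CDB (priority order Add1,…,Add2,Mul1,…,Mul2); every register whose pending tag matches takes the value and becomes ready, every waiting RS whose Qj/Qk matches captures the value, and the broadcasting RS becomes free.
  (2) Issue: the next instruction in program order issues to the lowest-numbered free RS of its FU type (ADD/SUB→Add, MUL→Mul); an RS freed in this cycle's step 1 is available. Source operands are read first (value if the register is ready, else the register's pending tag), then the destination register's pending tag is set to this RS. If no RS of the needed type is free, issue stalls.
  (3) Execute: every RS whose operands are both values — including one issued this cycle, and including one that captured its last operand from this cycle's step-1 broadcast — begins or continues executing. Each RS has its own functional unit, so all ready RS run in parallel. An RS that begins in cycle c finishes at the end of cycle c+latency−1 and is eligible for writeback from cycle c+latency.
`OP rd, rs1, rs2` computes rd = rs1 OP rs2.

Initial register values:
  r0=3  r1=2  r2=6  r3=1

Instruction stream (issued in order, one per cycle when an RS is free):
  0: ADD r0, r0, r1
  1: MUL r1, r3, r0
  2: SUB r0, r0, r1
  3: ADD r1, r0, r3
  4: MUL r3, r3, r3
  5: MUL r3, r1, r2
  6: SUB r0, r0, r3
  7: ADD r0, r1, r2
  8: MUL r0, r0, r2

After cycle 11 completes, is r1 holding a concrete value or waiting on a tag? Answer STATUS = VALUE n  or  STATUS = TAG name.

  c1: issue ADD r0<-Add1  regs: r0:Add1,r1:2,r2:6,r3:1
  c2: issue MUL r1<-Mul1  regs: r0:Add1,r1:Mul1,r2:6,r3:1
  c3: issue SUB r0<-Add2  regs: r0:Add2,r1:Mul1,r2:6,r3:1
  c4: CDB Add1=5; issue ADD r1<-Add1  regs: r0:Add2,r1:Add1,r2:6,r3:1
  c5: issue MUL r3<-Mul2  regs: r0:Add2,r1:Add1,r2:6,r3:Mul2
  c6: stall  regs: r0:Add2,r1:Add1,r2:6,r3:Mul2
  c7: stall  regs: r0:Add2,r1:Add1,r2:6,r3:Mul2
  c8: CDB Mul1=5; issue MUL r3<-Mul1  regs: r0:Add2,r1:Add1,r2:6,r3:Mul1
  c9: CDB Mul2=1; stall  regs: r0:Add2,r1:Add1,r2:6,r3:Mul1
  c10: stall  regs: r0:Add2,r1:Add1,r2:6,r3:Mul1
  c11: CDB Add2=0; issue SUB r0<-Add2  regs: r0:Add2,r1:Add1,r2:6,r3:Mul1

STATUS = TAG Add1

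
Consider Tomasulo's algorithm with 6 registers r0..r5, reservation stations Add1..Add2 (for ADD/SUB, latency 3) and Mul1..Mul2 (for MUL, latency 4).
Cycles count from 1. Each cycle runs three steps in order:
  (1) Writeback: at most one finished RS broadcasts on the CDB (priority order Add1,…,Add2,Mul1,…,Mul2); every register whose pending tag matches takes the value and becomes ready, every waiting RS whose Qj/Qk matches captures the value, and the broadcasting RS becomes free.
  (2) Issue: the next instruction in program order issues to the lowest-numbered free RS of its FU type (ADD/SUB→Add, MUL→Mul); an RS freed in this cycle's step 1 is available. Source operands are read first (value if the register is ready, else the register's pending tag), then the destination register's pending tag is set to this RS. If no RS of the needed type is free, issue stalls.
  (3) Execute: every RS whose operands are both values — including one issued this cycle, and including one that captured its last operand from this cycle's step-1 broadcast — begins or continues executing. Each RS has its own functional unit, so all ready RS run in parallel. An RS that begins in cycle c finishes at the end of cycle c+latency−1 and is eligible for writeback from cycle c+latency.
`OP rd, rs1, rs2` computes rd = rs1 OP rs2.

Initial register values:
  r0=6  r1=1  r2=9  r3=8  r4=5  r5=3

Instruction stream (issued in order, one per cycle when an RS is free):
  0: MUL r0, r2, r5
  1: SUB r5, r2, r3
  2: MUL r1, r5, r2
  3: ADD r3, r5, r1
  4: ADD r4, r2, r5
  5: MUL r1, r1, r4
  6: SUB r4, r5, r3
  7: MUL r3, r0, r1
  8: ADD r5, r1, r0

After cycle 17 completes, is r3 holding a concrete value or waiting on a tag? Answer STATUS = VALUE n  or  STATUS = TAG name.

c1: issue MUL r0<-Mul1 | r0:Mul1,r1:1,r2:9,r3:8,r4:5,r5:3
c2: issue SUB r5<-Add1 | r0:Mul1,r1:1,r2:9,r3:8,r4:5,r5:Add1
c3: issue MUL r1<-Mul2 | r0:Mul1,r1:Mul2,r2:9,r3:8,r4:5,r5:Add1
c4: issue ADD r3<-Add2 | r0:Mul1,r1:Mul2,r2:9,r3:Add2,r4:5,r5:Add1
c5: CDB Add1=1; issue ADD r4<-Add1 | r0:Mul1,r1:Mul2,r2:9,r3:Add2,r4:Add1,r5:1
c6: CDB Mul1=27; issue MUL r1<-Mul1 | r0:27,r1:Mul1,r2:9,r3:Add2,r4:Add1,r5:1
c7: stall | r0:27,r1:Mul1,r2:9,r3:Add2,r4:Add1,r5:1
c8: CDB Add1=10; issue SUB r4<-Add1 | r0:27,r1:Mul1,r2:9,r3:Add2,r4:Add1,r5:1
c9: CDB Mul2=9; issue MUL r3<-Mul2 | r0:27,r1:Mul1,r2:9,r3:Mul2,r4:Add1,r5:1
c10: stall | r0:27,r1:Mul1,r2:9,r3:Mul2,r4:Add1,r5:1
c11: stall | r0:27,r1:Mul1,r2:9,r3:Mul2,r4:Add1,r5:1
c12: CDB Add2=10; issue ADD r5<-Add2 | r0:27,r1:Mul1,r2:9,r3:Mul2,r4:Add1,r5:Add2
c13: CDB Mul1=90 | r0:27,r1:90,r2:9,r3:Mul2,r4:Add1,r5:Add2
c14: - | r0:27,r1:90,r2:9,r3:Mul2,r4:Add1,r5:Add2
c15: CDB Add1=-9 | r0:27,r1:90,r2:9,r3:Mul2,r4:-9,r5:Add2
c16: CDB Add2=117 | r0:27,r1:90,r2:9,r3:Mul2,r4:-9,r5:117
c17: CDB Mul2=2430 | r0:27,r1:90,r2:9,r3:2430,r4:-9,r5:117

STATUS = VALUE 2430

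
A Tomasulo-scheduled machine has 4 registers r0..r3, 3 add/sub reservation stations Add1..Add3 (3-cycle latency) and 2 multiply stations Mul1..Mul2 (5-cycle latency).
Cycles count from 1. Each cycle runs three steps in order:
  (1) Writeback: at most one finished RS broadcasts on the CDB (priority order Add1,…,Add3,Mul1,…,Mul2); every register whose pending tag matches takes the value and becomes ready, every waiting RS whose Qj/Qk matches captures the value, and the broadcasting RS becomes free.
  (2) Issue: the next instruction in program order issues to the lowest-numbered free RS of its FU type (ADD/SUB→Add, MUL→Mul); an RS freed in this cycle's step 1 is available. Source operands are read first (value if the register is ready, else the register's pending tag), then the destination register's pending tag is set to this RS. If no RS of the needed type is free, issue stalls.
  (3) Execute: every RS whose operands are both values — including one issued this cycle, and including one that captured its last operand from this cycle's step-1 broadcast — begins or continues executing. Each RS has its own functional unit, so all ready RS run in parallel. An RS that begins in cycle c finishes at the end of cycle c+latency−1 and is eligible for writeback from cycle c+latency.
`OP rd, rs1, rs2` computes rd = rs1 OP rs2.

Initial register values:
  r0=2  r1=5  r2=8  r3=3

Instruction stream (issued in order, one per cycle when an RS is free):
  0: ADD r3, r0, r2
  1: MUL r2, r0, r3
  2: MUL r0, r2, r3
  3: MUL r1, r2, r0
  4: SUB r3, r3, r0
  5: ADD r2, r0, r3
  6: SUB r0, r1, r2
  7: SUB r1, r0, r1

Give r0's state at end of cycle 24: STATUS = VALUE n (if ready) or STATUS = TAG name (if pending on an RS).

cycle 1: issue ADD r3<-Add1 // r0:2,r1:5,r2:8,r3:Add1
cycle 2: issue MUL r2<-Mul1 // r0:2,r1:5,r2:Mul1,r3:Add1
cycle 3: issue MUL r0<-Mul2 // r0:Mul2,r1:5,r2:Mul1,r3:Add1
cycle 4: CDB Add1=10; stall // r0:Mul2,r1:5,r2:Mul1,r3:10
cycle 5: stall // r0:Mul2,r1:5,r2:Mul1,r3:10
cycle 6: stall // r0:Mul2,r1:5,r2:Mul1,r3:10
cycle 7: stall // r0:Mul2,r1:5,r2:Mul1,r3:10
cycle 8: stall // r0:Mul2,r1:5,r2:Mul1,r3:10
cycle 9: CDB Mul1=20; issue MUL r1<-Mul1 // r0:Mul2,r1:Mul1,r2:20,r3:10
cycle 10: issue SUB r3<-Add1 // r0:Mul2,r1:Mul1,r2:20,r3:Add1
cycle 11: issue ADD r2<-Add2 // r0:Mul2,r1:Mul1,r2:Add2,r3:Add1
cycle 12: issue SUB r0<-Add3 // r0:Add3,r1:Mul1,r2:Add2,r3:Add1
cycle 13: stall // r0:Add3,r1:Mul1,r2:Add2,r3:Add1
cycle 14: CDB Mul2=200; stall // r0:Add3,r1:Mul1,r2:Add2,r3:Add1
cycle 15: stall // r0:Add3,r1:Mul1,r2:Add2,r3:Add1
cycle 16: stall // r0:Add3,r1:Mul1,r2:Add2,r3:Add1
cycle 17: CDB Add1=-190; issue SUB r1<-Add1 // r0:Add3,r1:Add1,r2:Add2,r3:-190
cycle 18: - // r0:Add3,r1:Add1,r2:Add2,r3:-190
cycle 19: CDB Mul1=4000 // r0:Add3,r1:Add1,r2:Add2,r3:-190
cycle 20: CDB Add2=10 // r0:Add3,r1:Add1,r2:10,r3:-190
cycle 21: - // r0:Add3,r1:Add1,r2:10,r3:-190
cycle 22: - // r0:Add3,r1:Add1,r2:10,r3:-190
cycle 23: CDB Add3=3990 // r0:3990,r1:Add1,r2:10,r3:-190
cycle 24: - // r0:3990,r1:Add1,r2:10,r3:-190

STATUS = VALUE 3990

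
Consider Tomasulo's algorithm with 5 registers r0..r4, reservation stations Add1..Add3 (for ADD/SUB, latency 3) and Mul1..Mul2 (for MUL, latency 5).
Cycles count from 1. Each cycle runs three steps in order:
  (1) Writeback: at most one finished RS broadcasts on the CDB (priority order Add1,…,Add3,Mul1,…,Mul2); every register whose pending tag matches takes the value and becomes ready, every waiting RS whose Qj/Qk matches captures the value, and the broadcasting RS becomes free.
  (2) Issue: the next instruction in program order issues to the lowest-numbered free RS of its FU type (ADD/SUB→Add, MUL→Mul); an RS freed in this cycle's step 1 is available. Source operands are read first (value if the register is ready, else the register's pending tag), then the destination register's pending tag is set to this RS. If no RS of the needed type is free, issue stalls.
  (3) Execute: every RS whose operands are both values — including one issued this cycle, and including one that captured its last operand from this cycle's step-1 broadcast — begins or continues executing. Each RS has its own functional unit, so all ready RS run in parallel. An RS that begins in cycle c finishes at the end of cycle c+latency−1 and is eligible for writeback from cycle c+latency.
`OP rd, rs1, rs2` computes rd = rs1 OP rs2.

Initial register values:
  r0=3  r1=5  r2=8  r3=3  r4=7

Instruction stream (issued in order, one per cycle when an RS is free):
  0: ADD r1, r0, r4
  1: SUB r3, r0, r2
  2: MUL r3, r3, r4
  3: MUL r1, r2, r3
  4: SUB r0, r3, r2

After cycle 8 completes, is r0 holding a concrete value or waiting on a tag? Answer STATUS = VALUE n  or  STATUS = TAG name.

c1: issue ADD r1<-Add1 | r0:3,r1:Add1,r2:8,r3:3,r4:7
c2: issue SUB r3<-Add2 | r0:3,r1:Add1,r2:8,r3:Add2,r4:7
c3: issue MUL r3<-Mul1 | r0:3,r1:Add1,r2:8,r3:Mul1,r4:7
c4: CDB Add1=10; issue MUL r1<-Mul2 | r0:3,r1:Mul2,r2:8,r3:Mul1,r4:7
c5: CDB Add2=-5; issue SUB r0<-Add1 | r0:Add1,r1:Mul2,r2:8,r3:Mul1,r4:7
c6: - | r0:Add1,r1:Mul2,r2:8,r3:Mul1,r4:7
c7: - | r0:Add1,r1:Mul2,r2:8,r3:Mul1,r4:7
c8: - | r0:Add1,r1:Mul2,r2:8,r3:Mul1,r4:7

STATUS = TAG Add1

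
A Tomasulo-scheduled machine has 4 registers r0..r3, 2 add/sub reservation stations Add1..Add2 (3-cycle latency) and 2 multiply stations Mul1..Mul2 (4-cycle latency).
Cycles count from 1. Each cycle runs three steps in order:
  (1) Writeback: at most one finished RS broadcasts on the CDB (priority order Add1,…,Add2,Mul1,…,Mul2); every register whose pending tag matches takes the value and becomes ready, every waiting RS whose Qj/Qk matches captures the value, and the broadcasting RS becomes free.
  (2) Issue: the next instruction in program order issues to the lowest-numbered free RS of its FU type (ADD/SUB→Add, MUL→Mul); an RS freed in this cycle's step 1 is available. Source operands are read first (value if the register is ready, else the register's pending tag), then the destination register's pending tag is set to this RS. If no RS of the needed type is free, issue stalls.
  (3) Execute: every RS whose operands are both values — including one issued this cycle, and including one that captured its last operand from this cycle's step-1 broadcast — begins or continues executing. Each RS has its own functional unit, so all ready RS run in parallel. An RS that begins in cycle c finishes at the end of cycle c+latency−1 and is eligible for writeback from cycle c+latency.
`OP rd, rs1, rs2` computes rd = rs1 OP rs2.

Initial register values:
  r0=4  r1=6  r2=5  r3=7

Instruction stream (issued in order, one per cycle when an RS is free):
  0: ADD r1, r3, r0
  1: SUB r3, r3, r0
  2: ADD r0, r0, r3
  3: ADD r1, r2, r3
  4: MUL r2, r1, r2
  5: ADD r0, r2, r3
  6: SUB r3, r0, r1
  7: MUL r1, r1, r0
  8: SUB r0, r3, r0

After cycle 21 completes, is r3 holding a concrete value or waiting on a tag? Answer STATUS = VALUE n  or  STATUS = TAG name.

STATUS = VALUE 35

c1: issue ADD r1<-Add1 | r0:4,r1:Add1,r2:5,r3:7
c2: issue SUB r3<-Add2 | r0:4,r1:Add1,r2:5,r3:Add2
c3: stall | r0:4,r1:Add1,r2:5,r3:Add2
c4: CDB Add1=11; issue ADD r0<-Add1 | r0:Add1,r1:11,r2:5,r3:Add2
c5: CDB Add2=3; issue ADD r1<-Add2 | r0:Add1,r1:Add2,r2:5,r3:3
c6: issue MUL r2<-Mul1 | r0:Add1,r1:Add2,r2:Mul1,r3:3
c7: stall | r0:Add1,r1:Add2,r2:Mul1,r3:3
c8: CDB Add1=7; issue ADD r0<-Add1 | r0:Add1,r1:Add2,r2:Mul1,r3:3
c9: CDB Add2=8; issue SUB r3<-Add2 | r0:Add1,r1:8,r2:Mul1,r3:Add2
c10: issue MUL r1<-Mul2 | r0:Add1,r1:Mul2,r2:Mul1,r3:Add2
c11: stall | r0:Add1,r1:Mul2,r2:Mul1,r3:Add2
c12: stall | r0:Add1,r1:Mul2,r2:Mul1,r3:Add2
c13: CDB Mul1=40; stall | r0:Add1,r1:Mul2,r2:40,r3:Add2
c14: stall | r0:Add1,r1:Mul2,r2:40,r3:Add2
c15: stall | r0:Add1,r1:Mul2,r2:40,r3:Add2
c16: CDB Add1=43; issue SUB r0<-Add1 | r0:Add1,r1:Mul2,r2:40,r3:Add2
c17: - | r0:Add1,r1:Mul2,r2:40,r3:Add2
c18: - | r0:Add1,r1:Mul2,r2:40,r3:Add2
c19: CDB Add2=35 | r0:Add1,r1:Mul2,r2:40,r3:35
c20: CDB Mul2=344 | r0:Add1,r1:344,r2:40,r3:35
c21: - | r0:Add1,r1:344,r2:40,r3:35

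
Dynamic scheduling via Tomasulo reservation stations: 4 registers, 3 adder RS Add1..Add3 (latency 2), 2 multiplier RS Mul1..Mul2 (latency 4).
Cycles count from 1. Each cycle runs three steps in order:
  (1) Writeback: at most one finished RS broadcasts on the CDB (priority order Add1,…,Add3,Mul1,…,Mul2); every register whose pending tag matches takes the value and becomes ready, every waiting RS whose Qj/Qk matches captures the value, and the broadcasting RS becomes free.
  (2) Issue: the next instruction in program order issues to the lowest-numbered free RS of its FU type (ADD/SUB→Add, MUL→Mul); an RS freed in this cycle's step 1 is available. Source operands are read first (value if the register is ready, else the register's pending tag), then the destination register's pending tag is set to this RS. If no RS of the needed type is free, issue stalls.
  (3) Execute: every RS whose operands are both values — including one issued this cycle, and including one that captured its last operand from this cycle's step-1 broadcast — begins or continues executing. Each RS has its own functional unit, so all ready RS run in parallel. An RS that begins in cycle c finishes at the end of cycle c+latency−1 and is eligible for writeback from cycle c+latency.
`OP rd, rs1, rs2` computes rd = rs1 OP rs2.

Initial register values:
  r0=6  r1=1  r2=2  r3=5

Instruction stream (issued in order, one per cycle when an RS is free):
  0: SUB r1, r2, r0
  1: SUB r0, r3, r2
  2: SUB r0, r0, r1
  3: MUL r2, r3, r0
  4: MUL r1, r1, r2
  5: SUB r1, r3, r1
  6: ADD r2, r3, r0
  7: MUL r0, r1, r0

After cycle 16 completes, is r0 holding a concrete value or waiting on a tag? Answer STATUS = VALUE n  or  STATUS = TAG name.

c1: issue SUB r1<-Add1 | r0:6,r1:Add1,r2:2,r3:5
c2: issue SUB r0<-Add2 | r0:Add2,r1:Add1,r2:2,r3:5
c3: CDB Add1=-4; issue SUB r0<-Add1 | r0:Add1,r1:-4,r2:2,r3:5
c4: CDB Add2=3; issue MUL r2<-Mul1 | r0:Add1,r1:-4,r2:Mul1,r3:5
c5: issue MUL r1<-Mul2 | r0:Add1,r1:Mul2,r2:Mul1,r3:5
c6: CDB Add1=7; issue SUB r1<-Add1 | r0:7,r1:Add1,r2:Mul1,r3:5
c7: issue ADD r2<-Add2 | r0:7,r1:Add1,r2:Add2,r3:5
c8: stall | r0:7,r1:Add1,r2:Add2,r3:5
c9: CDB Add2=12; stall | r0:7,r1:Add1,r2:12,r3:5
c10: CDB Mul1=35; issue MUL r0<-Mul1 | r0:Mul1,r1:Add1,r2:12,r3:5
c11: - | r0:Mul1,r1:Add1,r2:12,r3:5
c12: - | r0:Mul1,r1:Add1,r2:12,r3:5
c13: - | r0:Mul1,r1:Add1,r2:12,r3:5
c14: CDB Mul2=-140 | r0:Mul1,r1:Add1,r2:12,r3:5
c15: - | r0:Mul1,r1:Add1,r2:12,r3:5
c16: CDB Add1=145 | r0:Mul1,r1:145,r2:12,r3:5

STATUS = TAG Mul1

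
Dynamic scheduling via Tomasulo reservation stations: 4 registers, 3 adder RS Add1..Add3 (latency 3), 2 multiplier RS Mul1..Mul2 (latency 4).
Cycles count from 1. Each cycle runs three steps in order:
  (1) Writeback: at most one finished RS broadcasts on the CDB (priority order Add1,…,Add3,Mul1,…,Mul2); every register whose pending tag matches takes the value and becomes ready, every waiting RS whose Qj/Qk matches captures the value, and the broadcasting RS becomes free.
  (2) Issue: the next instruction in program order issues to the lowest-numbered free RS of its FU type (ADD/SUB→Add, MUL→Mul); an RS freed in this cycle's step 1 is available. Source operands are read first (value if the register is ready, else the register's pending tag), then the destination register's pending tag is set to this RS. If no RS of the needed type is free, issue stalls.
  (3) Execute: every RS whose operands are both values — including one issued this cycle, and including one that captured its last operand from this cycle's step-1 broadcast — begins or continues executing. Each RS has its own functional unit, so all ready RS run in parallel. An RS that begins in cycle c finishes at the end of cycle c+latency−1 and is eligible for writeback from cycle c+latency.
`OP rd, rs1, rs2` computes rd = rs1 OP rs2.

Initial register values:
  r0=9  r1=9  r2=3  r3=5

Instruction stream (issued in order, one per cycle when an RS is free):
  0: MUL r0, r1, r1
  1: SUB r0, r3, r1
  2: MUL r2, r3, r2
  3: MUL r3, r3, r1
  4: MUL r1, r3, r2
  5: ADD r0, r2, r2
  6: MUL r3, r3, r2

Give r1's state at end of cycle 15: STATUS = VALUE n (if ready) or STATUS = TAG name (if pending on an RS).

  c1: issue MUL r0<-Mul1  regs: r0:Mul1,r1:9,r2:3,r3:5
  c2: issue SUB r0<-Add1  regs: r0:Add1,r1:9,r2:3,r3:5
  c3: issue MUL r2<-Mul2  regs: r0:Add1,r1:9,r2:Mul2,r3:5
  c4: stall  regs: r0:Add1,r1:9,r2:Mul2,r3:5
  c5: CDB Add1=-4; stall  regs: r0:-4,r1:9,r2:Mul2,r3:5
  c6: CDB Mul1=81; issue MUL r3<-Mul1  regs: r0:-4,r1:9,r2:Mul2,r3:Mul1
  c7: CDB Mul2=15; issue MUL r1<-Mul2  regs: r0:-4,r1:Mul2,r2:15,r3:Mul1
  c8: issue ADD r0<-Add1  regs: r0:Add1,r1:Mul2,r2:15,r3:Mul1
  c9: stall  regs: r0:Add1,r1:Mul2,r2:15,r3:Mul1
  c10: CDB Mul1=45; issue MUL r3<-Mul1  regs: r0:Add1,r1:Mul2,r2:15,r3:Mul1
  c11: CDB Add1=30  regs: r0:30,r1:Mul2,r2:15,r3:Mul1
  c12: -  regs: r0:30,r1:Mul2,r2:15,r3:Mul1
  c13: -  regs: r0:30,r1:Mul2,r2:15,r3:Mul1
  c14: CDB Mul1=675  regs: r0:30,r1:Mul2,r2:15,r3:675
  c15: CDB Mul2=675  regs: r0:30,r1:675,r2:15,r3:675

STATUS = VALUE 675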